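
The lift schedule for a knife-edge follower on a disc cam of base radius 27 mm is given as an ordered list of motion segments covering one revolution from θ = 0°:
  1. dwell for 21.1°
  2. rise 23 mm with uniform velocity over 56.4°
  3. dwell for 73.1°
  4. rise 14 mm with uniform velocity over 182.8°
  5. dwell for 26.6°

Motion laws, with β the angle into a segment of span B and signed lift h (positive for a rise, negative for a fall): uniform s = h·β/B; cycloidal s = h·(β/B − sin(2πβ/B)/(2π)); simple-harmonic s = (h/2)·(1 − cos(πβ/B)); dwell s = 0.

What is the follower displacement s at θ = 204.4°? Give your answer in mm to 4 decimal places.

seg 1 [0°–21.1°] dwell: s stays 0.0000
seg 2 [21.1°–77.5°] uniform, h=23: full span → s += 23 → s = 23.0000
seg 3 [77.5°–150.6°] dwell: s stays 23.0000
seg 4 [150.6°–333.4°] uniform, h=14: θ=204.4° here. β=53.8, B=182.8. 14·53.8/182.8 = 4.1204 → s = 27.1204

27.1204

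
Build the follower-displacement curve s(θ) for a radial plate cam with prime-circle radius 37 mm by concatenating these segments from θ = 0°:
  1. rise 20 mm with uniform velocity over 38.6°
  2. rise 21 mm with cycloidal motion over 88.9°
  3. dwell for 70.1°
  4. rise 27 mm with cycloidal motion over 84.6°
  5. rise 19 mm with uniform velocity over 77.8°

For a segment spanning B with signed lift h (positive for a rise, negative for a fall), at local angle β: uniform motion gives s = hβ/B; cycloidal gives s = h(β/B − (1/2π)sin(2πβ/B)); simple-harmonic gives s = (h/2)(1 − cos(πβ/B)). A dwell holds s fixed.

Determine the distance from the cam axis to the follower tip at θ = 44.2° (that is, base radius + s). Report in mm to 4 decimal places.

seg 1 [0°–38.6°] uniform, h=20: full span → s += 20 → s = 20.0000
seg 2 [38.6°–127.5°] cycloidal, h=21: θ=44.2° here. β=5.6, B=88.9. 21·(0.0630 − sin(2π·0.0630)/(2π)) = 0.0343 → s = 20.0343
radial distance = base radius + s = 37 + 20.0343 = 57.0343

57.0343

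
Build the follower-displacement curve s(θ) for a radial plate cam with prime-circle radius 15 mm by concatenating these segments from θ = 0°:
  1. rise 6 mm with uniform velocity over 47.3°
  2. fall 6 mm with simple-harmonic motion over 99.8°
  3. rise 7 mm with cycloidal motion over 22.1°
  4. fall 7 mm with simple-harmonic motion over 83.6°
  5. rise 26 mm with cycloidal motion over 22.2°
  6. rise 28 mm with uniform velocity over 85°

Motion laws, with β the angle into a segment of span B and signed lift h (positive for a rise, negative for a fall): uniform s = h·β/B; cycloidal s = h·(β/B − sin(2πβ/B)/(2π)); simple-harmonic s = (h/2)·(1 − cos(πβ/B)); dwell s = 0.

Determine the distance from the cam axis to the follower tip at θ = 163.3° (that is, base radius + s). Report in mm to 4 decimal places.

seg 1 [0°–47.3°] uniform, h=6: full span → s += 6 → s = 6.0000
seg 2 [47.3°–147.1°] simple-harmonic, h=-6: full span → s += -6 → s = 0.0000
seg 3 [147.1°–169.2°] cycloidal, h=7: θ=163.3° here. β=16.2, B=22.1. 7·(0.7330 − sin(2π·0.7330)/(2π)) = 6.2390 → s = 6.2390
radial distance = base radius + s = 15 + 6.2390 = 21.2390

21.2390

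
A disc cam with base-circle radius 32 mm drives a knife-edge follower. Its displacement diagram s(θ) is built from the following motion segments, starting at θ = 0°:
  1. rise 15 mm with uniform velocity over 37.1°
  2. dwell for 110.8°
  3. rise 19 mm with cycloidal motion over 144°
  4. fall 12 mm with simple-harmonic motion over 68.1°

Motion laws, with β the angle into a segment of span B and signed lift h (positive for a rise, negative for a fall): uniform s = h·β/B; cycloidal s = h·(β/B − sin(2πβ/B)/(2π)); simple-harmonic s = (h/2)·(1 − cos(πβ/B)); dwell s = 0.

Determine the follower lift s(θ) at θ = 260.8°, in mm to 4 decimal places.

seg 1 [0°–37.1°] uniform, h=15: full span → s += 15 → s = 15.0000
seg 2 [37.1°–147.9°] dwell: s stays 15.0000
seg 3 [147.9°–291.9°] cycloidal, h=19: θ=260.8° here. β=112.9, B=144. 19·(0.7840 − sin(2π·0.7840)/(2π)) = 17.8516 → s = 32.8516

32.8516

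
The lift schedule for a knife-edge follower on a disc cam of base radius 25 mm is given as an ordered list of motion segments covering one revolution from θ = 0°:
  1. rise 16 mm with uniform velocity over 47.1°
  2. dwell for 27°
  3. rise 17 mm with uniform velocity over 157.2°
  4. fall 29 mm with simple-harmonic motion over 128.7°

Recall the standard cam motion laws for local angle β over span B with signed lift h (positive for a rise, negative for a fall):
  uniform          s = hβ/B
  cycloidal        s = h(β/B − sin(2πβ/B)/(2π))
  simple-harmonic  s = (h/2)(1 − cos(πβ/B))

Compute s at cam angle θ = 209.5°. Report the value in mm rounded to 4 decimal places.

seg 1 [0°–47.1°] uniform, h=16: full span → s += 16 → s = 16.0000
seg 2 [47.1°–74.1°] dwell: s stays 16.0000
seg 3 [74.1°–231.3°] uniform, h=17: θ=209.5° here. β=135.4, B=157.2. 17·135.4/157.2 = 14.6425 → s = 30.6425

30.6425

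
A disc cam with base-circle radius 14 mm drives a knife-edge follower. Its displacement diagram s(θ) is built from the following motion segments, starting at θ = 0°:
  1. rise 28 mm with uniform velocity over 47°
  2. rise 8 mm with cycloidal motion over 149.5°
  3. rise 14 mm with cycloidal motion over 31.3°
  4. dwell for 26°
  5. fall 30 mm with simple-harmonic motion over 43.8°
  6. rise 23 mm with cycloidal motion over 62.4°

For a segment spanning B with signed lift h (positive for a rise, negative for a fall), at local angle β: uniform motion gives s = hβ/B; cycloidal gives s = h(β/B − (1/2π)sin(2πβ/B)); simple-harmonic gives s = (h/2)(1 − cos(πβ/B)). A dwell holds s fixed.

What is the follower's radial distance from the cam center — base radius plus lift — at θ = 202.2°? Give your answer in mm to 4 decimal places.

seg 1 [0°–47°] uniform, h=28: full span → s += 28 → s = 28.0000
seg 2 [47°–196.5°] cycloidal, h=8: full span → s += 8 → s = 36.0000
seg 3 [196.5°–227.8°] cycloidal, h=14: θ=202.2° here. β=5.7, B=31.3. 14·(0.1821 − sin(2π·0.1821)/(2π)) = 0.5210 → s = 36.5210
radial distance = base radius + s = 14 + 36.5210 = 50.5210

50.5210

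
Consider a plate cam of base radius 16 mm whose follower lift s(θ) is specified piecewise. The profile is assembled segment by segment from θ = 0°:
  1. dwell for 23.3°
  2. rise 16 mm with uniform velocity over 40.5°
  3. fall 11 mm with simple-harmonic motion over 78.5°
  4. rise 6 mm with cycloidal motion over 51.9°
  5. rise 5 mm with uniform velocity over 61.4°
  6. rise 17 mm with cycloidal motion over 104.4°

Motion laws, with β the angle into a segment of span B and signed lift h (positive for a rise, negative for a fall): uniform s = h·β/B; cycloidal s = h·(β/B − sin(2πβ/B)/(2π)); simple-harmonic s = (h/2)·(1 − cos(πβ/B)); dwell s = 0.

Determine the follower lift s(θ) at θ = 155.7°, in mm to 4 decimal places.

seg 1 [0°–23.3°] dwell: s stays 0.0000
seg 2 [23.3°–63.8°] uniform, h=16: full span → s += 16 → s = 16.0000
seg 3 [63.8°–142.3°] simple-harmonic, h=-11: full span → s += -11 → s = 5.0000
seg 4 [142.3°–194.2°] cycloidal, h=6: θ=155.7° here. β=13.4, B=51.9. 6·(0.2582 − sin(2π·0.2582)/(2π)) = 0.5955 → s = 5.5955

5.5955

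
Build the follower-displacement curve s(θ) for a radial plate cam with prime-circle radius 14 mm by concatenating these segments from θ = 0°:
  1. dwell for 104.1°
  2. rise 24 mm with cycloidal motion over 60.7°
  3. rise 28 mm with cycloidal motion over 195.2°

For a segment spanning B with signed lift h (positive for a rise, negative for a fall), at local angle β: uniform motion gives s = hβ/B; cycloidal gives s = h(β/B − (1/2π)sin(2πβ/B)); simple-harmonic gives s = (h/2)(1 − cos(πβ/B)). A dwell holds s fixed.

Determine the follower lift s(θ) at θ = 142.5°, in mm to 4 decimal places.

seg 1 [0°–104.1°] dwell: s stays 0.0000
seg 2 [104.1°–164.8°] cycloidal, h=24: θ=142.5° here. β=38.4, B=60.7. 24·(0.6326 − sin(2π·0.6326)/(2π)) = 18.0100 → s = 18.0100

18.0100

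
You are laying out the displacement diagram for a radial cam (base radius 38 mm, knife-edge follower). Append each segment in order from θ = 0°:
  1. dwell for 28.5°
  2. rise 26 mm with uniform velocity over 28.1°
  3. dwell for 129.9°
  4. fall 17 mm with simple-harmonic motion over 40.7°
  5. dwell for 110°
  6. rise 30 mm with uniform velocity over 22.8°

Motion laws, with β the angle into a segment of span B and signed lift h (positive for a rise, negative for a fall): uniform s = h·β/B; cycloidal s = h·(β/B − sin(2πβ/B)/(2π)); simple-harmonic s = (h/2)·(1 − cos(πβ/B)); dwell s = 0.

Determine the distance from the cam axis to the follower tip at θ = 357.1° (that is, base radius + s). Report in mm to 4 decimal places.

seg 1 [0°–28.5°] dwell: s stays 0.0000
seg 2 [28.5°–56.6°] uniform, h=26: full span → s += 26 → s = 26.0000
seg 3 [56.6°–186.5°] dwell: s stays 26.0000
seg 4 [186.5°–227.2°] simple-harmonic, h=-17: full span → s += -17 → s = 9.0000
seg 5 [227.2°–337.2°] dwell: s stays 9.0000
seg 6 [337.2°–360°] uniform, h=30: θ=357.1° here. β=19.9, B=22.8. 30·19.9/22.8 = 26.1842 → s = 35.1842
radial distance = base radius + s = 38 + 35.1842 = 73.1842

73.1842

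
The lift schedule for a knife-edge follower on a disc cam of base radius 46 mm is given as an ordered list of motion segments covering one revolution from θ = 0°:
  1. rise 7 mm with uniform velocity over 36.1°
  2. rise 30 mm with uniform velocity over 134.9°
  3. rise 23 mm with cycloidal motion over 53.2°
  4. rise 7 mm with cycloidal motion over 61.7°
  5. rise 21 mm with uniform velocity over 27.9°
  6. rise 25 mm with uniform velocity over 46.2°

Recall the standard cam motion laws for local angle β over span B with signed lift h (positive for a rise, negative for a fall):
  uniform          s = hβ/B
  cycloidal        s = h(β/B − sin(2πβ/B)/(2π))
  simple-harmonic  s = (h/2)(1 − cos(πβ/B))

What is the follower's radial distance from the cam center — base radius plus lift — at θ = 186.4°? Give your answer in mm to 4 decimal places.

seg 1 [0°–36.1°] uniform, h=7: full span → s += 7 → s = 7.0000
seg 2 [36.1°–171°] uniform, h=30: full span → s += 30 → s = 37.0000
seg 3 [171°–224.2°] cycloidal, h=23: θ=186.4° here. β=15.4, B=53.2. 23·(0.2895 − sin(2π·0.2895)/(2π)) = 3.1093 → s = 40.1093
radial distance = base radius + s = 46 + 40.1093 = 86.1093

86.1093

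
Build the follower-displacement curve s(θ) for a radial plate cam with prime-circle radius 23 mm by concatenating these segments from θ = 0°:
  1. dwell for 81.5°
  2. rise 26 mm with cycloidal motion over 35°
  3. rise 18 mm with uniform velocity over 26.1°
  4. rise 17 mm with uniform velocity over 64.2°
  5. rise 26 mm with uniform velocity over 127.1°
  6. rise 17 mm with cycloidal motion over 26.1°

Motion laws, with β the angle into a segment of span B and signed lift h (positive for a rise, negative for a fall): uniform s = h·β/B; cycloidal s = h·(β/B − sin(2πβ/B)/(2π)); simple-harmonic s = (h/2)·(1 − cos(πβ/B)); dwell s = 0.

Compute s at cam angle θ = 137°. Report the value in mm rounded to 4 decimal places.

seg 1 [0°–81.5°] dwell: s stays 0.0000
seg 2 [81.5°–116.5°] cycloidal, h=26: full span → s += 26 → s = 26.0000
seg 3 [116.5°–142.6°] uniform, h=18: θ=137° here. β=20.5, B=26.1. 18·20.5/26.1 = 14.1379 → s = 40.1379

40.1379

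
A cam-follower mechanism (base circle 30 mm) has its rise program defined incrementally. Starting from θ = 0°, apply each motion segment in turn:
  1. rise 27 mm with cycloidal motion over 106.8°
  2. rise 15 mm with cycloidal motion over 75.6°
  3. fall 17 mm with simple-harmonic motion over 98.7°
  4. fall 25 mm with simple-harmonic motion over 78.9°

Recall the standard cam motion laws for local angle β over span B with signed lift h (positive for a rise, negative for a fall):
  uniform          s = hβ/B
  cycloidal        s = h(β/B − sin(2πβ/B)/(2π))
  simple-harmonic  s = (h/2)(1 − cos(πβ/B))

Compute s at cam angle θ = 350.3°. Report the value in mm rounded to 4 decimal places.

seg 1 [0°–106.8°] cycloidal, h=27: full span → s += 27 → s = 27.0000
seg 2 [106.8°–182.4°] cycloidal, h=15: full span → s += 15 → s = 42.0000
seg 3 [182.4°–281.1°] simple-harmonic, h=-17: full span → s += -17 → s = 25.0000
seg 4 [281.1°–360°] simple-harmonic, h=-25: θ=350.3° here. β=69.2, B=78.9. -25/2·(1 − cos(π·0.8771)) = -24.0792 → s = 0.9208

0.9208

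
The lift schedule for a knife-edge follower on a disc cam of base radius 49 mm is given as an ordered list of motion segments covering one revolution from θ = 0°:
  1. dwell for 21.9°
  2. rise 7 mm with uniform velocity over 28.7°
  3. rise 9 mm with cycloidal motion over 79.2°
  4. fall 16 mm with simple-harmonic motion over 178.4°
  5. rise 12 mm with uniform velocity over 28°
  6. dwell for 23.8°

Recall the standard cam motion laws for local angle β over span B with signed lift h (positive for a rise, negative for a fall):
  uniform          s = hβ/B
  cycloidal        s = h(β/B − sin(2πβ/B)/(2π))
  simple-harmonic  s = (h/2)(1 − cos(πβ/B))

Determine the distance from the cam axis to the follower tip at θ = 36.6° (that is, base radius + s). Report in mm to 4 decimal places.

seg 1 [0°–21.9°] dwell: s stays 0.0000
seg 2 [21.9°–50.6°] uniform, h=7: θ=36.6° here. β=14.7, B=28.7. 7·14.7/28.7 = 3.5854 → s = 3.5854
radial distance = base radius + s = 49 + 3.5854 = 52.5854

52.5854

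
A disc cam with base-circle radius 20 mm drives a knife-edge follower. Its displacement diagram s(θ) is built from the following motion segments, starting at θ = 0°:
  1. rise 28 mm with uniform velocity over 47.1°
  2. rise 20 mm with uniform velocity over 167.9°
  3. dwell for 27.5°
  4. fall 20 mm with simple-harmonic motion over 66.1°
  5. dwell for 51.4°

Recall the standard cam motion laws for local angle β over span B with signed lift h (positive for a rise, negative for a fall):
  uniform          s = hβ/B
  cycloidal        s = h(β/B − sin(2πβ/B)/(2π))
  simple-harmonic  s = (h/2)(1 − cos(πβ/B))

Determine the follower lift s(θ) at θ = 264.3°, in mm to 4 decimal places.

seg 1 [0°–47.1°] uniform, h=28: full span → s += 28 → s = 28.0000
seg 2 [47.1°–215°] uniform, h=20: full span → s += 20 → s = 48.0000
seg 3 [215°–242.5°] dwell: s stays 48.0000
seg 4 [242.5°–308.6°] simple-harmonic, h=-20: θ=264.3° here. β=21.8, B=66.1. -20/2·(1 − cos(π·0.3298)) = -4.9043 → s = 43.0957

43.0957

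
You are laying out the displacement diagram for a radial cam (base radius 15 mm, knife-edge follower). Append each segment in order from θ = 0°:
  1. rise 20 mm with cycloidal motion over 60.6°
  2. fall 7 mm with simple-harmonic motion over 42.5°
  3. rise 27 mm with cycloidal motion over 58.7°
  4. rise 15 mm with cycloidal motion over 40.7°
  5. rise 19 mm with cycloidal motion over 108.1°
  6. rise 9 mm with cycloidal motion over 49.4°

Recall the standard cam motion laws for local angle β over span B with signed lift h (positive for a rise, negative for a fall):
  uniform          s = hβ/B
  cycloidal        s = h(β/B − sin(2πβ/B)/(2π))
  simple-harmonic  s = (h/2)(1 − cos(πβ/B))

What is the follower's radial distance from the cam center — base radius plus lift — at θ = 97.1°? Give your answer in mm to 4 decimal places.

seg 1 [0°–60.6°] cycloidal, h=20: full span → s += 20 → s = 20.0000
seg 2 [60.6°–103.1°] simple-harmonic, h=-7: θ=97.1° here. β=36.5, B=42.5. -7/2·(1 − cos(π·0.8588)) = -6.6614 → s = 13.3386
radial distance = base radius + s = 15 + 13.3386 = 28.3386

28.3386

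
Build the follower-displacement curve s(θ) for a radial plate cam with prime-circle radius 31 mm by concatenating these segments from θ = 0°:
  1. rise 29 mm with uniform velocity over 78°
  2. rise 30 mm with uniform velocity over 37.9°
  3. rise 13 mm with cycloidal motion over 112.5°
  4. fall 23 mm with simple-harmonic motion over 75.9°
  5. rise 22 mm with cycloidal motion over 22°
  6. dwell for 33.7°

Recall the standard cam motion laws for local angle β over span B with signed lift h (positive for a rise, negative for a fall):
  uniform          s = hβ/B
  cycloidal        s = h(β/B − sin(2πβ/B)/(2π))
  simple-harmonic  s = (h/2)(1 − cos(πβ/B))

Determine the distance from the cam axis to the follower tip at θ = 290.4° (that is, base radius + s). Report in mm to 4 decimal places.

seg 1 [0°–78°] uniform, h=29: full span → s += 29 → s = 29.0000
seg 2 [78°–115.9°] uniform, h=30: full span → s += 30 → s = 59.0000
seg 3 [115.9°–228.4°] cycloidal, h=13: full span → s += 13 → s = 72.0000
seg 4 [228.4°–304.3°] simple-harmonic, h=-23: θ=290.4° here. β=62, B=75.9. -23/2·(1 − cos(π·0.8169)) = -21.1486 → s = 50.8514
radial distance = base radius + s = 31 + 50.8514 = 81.8514

81.8514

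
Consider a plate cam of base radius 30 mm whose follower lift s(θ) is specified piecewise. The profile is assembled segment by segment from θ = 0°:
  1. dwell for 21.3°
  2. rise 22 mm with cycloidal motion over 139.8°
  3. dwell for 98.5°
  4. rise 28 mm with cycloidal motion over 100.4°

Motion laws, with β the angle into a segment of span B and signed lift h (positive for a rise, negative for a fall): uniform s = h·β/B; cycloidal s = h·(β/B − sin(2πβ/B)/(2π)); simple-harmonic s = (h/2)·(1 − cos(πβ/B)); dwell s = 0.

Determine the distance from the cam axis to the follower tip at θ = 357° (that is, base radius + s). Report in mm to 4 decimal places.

seg 1 [0°–21.3°] dwell: s stays 0.0000
seg 2 [21.3°–161.1°] cycloidal, h=22: full span → s += 22 → s = 22.0000
seg 3 [161.1°–259.6°] dwell: s stays 22.0000
seg 4 [259.6°–360°] cycloidal, h=28: θ=357° here. β=97.4, B=100.4. 28·(0.9701 − sin(2π·0.9701)/(2π)) = 27.9951 → s = 49.9951
radial distance = base radius + s = 30 + 49.9951 = 79.9951

79.9951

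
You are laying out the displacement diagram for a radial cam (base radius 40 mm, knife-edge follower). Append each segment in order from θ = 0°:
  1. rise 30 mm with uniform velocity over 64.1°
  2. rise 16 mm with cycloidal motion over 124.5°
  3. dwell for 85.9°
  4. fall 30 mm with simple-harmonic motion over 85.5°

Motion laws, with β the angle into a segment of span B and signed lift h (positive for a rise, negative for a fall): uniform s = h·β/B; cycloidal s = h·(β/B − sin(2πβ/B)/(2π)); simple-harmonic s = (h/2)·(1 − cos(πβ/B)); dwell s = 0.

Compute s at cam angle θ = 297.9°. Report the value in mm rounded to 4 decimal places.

seg 1 [0°–64.1°] uniform, h=30: full span → s += 30 → s = 30.0000
seg 2 [64.1°–188.6°] cycloidal, h=16: full span → s += 16 → s = 46.0000
seg 3 [188.6°–274.5°] dwell: s stays 46.0000
seg 4 [274.5°–360°] simple-harmonic, h=-30: θ=297.9° here. β=23.4, B=85.5. -30/2·(1 − cos(π·0.2737)) = -5.2112 → s = 40.7888

40.7888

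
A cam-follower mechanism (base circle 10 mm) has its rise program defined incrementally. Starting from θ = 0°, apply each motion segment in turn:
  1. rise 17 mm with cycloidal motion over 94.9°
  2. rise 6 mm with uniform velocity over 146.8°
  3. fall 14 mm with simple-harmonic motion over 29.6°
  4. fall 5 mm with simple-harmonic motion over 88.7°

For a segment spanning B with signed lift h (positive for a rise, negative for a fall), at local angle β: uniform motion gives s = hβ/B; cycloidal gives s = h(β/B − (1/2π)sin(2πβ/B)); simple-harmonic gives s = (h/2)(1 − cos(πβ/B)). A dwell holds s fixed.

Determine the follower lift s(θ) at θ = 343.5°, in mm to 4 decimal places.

seg 1 [0°–94.9°] cycloidal, h=17: full span → s += 17 → s = 17.0000
seg 2 [94.9°–241.7°] uniform, h=6: full span → s += 6 → s = 23.0000
seg 3 [241.7°–271.3°] simple-harmonic, h=-14: full span → s += -14 → s = 9.0000
seg 4 [271.3°–360°] simple-harmonic, h=-5: θ=343.5° here. β=72.2, B=88.7. -5/2·(1 − cos(π·0.8140)) = -4.5851 → s = 4.4149

4.4149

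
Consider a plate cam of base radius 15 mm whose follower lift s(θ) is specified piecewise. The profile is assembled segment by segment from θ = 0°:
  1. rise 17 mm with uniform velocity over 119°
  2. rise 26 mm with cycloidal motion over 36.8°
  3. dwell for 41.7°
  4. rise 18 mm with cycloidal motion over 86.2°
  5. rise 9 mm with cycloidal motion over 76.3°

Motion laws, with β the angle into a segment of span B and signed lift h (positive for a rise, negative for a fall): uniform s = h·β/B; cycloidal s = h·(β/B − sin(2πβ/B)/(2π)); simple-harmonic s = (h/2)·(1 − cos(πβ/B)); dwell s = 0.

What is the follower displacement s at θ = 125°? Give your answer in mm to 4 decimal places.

seg 1 [0°–119°] uniform, h=17: full span → s += 17 → s = 17.0000
seg 2 [119°–155.8°] cycloidal, h=26: θ=125° here. β=6, B=36.8. 26·(0.1630 − sin(2π·0.1630)/(2π)) = 0.7035 → s = 17.7035

17.7035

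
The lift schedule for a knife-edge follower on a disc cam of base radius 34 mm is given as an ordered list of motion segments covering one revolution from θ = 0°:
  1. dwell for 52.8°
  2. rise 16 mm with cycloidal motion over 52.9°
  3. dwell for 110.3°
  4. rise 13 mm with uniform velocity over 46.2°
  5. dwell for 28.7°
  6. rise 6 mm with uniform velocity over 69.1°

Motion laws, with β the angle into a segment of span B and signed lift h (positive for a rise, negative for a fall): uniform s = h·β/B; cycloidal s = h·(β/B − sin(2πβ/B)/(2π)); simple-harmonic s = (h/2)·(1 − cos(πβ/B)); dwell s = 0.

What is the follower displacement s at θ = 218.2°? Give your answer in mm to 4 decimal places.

seg 1 [0°–52.8°] dwell: s stays 0.0000
seg 2 [52.8°–105.7°] cycloidal, h=16: full span → s += 16 → s = 16.0000
seg 3 [105.7°–216°] dwell: s stays 16.0000
seg 4 [216°–262.2°] uniform, h=13: θ=218.2° here. β=2.2, B=46.2. 13·2.2/46.2 = 0.6190 → s = 16.6190

16.6190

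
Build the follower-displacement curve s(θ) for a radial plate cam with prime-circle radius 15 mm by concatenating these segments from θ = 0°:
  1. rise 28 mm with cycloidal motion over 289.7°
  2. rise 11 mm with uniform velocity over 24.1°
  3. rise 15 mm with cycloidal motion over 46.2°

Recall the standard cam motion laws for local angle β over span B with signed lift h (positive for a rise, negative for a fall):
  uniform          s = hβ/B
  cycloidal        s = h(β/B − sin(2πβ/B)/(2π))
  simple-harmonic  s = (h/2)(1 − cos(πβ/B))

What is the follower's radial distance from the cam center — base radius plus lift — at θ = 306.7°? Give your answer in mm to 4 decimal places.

seg 1 [0°–289.7°] cycloidal, h=28: full span → s += 28 → s = 28.0000
seg 2 [289.7°–313.8°] uniform, h=11: θ=306.7° here. β=17, B=24.1. 11·17/24.1 = 7.7593 → s = 35.7593
radial distance = base radius + s = 15 + 35.7593 = 50.7593

50.7593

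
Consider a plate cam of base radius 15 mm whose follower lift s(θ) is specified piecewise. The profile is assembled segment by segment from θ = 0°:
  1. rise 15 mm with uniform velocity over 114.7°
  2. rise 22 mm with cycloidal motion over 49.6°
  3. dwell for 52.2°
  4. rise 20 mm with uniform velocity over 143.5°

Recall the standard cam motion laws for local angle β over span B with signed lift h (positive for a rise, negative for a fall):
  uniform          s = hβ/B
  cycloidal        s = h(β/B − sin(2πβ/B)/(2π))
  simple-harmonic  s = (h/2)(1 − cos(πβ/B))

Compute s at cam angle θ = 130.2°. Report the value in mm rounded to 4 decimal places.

seg 1 [0°–114.7°] uniform, h=15: full span → s += 15 → s = 15.0000
seg 2 [114.7°–164.3°] cycloidal, h=22: θ=130.2° here. β=15.5, B=49.6. 22·(0.3125 − sin(2π·0.3125)/(2π)) = 3.6401 → s = 18.6401

18.6401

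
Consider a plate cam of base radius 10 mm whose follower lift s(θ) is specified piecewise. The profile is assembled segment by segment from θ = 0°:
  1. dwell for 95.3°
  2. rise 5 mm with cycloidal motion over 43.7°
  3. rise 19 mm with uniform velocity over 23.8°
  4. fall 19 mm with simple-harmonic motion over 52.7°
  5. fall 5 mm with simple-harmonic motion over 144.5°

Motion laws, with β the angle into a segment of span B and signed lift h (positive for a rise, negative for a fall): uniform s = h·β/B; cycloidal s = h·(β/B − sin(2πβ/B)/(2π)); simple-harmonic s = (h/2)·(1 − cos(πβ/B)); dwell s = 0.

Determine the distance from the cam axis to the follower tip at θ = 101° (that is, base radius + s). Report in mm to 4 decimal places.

seg 1 [0°–95.3°] dwell: s stays 0.0000
seg 2 [95.3°–139°] cycloidal, h=5: θ=101° here. β=5.7, B=43.7. 5·(0.1304 − sin(2π·0.1304)/(2π)) = 0.0706 → s = 0.0706
radial distance = base radius + s = 10 + 0.0706 = 10.0706

10.0706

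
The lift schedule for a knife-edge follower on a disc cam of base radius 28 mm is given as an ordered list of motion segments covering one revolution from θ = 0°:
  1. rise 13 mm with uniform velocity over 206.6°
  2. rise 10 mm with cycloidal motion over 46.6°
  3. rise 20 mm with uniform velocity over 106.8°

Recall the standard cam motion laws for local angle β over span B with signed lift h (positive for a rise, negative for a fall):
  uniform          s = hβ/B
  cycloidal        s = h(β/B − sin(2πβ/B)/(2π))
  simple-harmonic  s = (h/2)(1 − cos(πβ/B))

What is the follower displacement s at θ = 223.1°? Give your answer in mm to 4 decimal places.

seg 1 [0°–206.6°] uniform, h=13: full span → s += 13 → s = 13.0000
seg 2 [206.6°–253.2°] cycloidal, h=10: θ=223.1° here. β=16.5, B=46.6. 10·(0.3541 − sin(2π·0.3541)/(2π)) = 2.2776 → s = 15.2776

15.2776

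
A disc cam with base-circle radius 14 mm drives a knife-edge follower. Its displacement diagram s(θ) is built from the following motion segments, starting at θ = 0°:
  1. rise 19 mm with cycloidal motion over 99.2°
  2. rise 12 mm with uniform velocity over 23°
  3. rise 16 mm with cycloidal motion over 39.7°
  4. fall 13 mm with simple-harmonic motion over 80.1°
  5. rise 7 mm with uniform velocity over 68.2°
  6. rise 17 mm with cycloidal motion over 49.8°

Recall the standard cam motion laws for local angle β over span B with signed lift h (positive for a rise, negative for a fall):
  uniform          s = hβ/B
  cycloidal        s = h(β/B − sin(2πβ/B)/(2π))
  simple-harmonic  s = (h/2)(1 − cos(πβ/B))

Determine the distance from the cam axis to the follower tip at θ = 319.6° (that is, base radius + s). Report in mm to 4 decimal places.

seg 1 [0°–99.2°] cycloidal, h=19: full span → s += 19 → s = 19.0000
seg 2 [99.2°–122.2°] uniform, h=12: full span → s += 12 → s = 31.0000
seg 3 [122.2°–161.9°] cycloidal, h=16: full span → s += 16 → s = 47.0000
seg 4 [161.9°–242°] simple-harmonic, h=-13: full span → s += -13 → s = 34.0000
seg 5 [242°–310.2°] uniform, h=7: full span → s += 7 → s = 41.0000
seg 6 [310.2°–360°] cycloidal, h=17: θ=319.6° here. β=9.4, B=49.8. 17·(0.1888 − sin(2π·0.1888)/(2π)) = 0.7011 → s = 41.7011
radial distance = base radius + s = 14 + 41.7011 = 55.7011

55.7011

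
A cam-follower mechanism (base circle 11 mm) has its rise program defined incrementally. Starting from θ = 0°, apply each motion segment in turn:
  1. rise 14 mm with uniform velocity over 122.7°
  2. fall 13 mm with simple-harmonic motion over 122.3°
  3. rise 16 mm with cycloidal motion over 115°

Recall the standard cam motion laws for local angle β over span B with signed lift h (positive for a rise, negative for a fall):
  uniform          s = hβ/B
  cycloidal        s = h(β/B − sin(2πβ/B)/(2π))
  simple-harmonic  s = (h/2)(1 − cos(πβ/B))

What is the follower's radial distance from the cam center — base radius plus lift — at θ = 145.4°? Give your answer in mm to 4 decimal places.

seg 1 [0°–122.7°] uniform, h=14: full span → s += 14 → s = 14.0000
seg 2 [122.7°–245°] simple-harmonic, h=-13: θ=145.4° here. β=22.7, B=122.3. -13/2·(1 − cos(π·0.1856)) = -1.0741 → s = 12.9259
radial distance = base radius + s = 11 + 12.9259 = 23.9259

23.9259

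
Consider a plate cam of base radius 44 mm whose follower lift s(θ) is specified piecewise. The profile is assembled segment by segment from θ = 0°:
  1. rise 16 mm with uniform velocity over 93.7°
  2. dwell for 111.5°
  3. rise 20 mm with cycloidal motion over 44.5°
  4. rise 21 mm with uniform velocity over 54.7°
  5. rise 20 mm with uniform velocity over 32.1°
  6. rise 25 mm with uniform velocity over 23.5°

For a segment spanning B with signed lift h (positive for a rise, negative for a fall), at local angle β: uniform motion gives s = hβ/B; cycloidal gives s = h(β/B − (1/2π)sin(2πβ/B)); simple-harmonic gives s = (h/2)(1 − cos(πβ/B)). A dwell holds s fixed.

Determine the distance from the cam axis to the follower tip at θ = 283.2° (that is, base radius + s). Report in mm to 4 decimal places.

seg 1 [0°–93.7°] uniform, h=16: full span → s += 16 → s = 16.0000
seg 2 [93.7°–205.2°] dwell: s stays 16.0000
seg 3 [205.2°–249.7°] cycloidal, h=20: full span → s += 20 → s = 36.0000
seg 4 [249.7°–304.4°] uniform, h=21: θ=283.2° here. β=33.5, B=54.7. 21·33.5/54.7 = 12.8611 → s = 48.8611
radial distance = base radius + s = 44 + 48.8611 = 92.8611

92.8611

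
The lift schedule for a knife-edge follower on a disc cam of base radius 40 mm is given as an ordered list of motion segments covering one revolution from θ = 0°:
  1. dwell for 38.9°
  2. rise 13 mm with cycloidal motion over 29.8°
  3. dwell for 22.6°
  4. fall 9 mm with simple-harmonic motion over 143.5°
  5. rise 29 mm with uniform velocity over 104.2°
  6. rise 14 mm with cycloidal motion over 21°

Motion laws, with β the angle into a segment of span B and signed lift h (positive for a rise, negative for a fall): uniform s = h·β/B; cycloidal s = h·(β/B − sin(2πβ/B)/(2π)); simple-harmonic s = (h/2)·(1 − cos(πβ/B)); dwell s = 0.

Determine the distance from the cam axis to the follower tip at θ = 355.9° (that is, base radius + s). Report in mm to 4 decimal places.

seg 1 [0°–38.9°] dwell: s stays 0.0000
seg 2 [38.9°–68.7°] cycloidal, h=13: full span → s += 13 → s = 13.0000
seg 3 [68.7°–91.3°] dwell: s stays 13.0000
seg 4 [91.3°–234.8°] simple-harmonic, h=-9: full span → s += -9 → s = 4.0000
seg 5 [234.8°–339°] uniform, h=29: full span → s += 29 → s = 33.0000
seg 6 [339°–360°] cycloidal, h=14: θ=355.9° here. β=16.9, B=21. 14·(0.8048 − sin(2π·0.8048)/(2π)) = 13.3642 → s = 46.3642
radial distance = base radius + s = 40 + 46.3642 = 86.3642

86.3642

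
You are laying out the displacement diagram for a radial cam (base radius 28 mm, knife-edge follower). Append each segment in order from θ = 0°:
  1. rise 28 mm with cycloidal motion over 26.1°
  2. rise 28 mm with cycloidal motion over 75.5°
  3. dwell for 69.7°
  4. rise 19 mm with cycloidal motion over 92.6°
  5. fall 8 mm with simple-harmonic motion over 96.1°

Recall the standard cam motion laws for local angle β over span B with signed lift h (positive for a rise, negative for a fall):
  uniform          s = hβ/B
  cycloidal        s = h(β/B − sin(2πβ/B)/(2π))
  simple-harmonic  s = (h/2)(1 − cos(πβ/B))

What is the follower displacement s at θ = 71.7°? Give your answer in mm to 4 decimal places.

seg 1 [0°–26.1°] cycloidal, h=28: full span → s += 28 → s = 28.0000
seg 2 [26.1°–101.6°] cycloidal, h=28: θ=71.7° here. β=45.6, B=75.5. 28·(0.6040 − sin(2π·0.6040)/(2π)) = 19.6198 → s = 47.6198

47.6198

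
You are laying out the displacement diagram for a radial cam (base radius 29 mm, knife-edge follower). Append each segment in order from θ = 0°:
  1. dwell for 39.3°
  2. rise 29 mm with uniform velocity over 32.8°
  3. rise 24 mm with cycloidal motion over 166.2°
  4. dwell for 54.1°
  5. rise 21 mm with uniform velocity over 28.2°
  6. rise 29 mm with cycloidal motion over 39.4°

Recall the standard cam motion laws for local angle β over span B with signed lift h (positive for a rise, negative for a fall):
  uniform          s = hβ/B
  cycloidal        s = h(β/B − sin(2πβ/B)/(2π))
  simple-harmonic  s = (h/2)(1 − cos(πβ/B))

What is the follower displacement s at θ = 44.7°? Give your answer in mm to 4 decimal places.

seg 1 [0°–39.3°] dwell: s stays 0.0000
seg 2 [39.3°–72.1°] uniform, h=29: θ=44.7° here. β=5.4, B=32.8. 29·5.4/32.8 = 4.7744 → s = 4.7744

4.7744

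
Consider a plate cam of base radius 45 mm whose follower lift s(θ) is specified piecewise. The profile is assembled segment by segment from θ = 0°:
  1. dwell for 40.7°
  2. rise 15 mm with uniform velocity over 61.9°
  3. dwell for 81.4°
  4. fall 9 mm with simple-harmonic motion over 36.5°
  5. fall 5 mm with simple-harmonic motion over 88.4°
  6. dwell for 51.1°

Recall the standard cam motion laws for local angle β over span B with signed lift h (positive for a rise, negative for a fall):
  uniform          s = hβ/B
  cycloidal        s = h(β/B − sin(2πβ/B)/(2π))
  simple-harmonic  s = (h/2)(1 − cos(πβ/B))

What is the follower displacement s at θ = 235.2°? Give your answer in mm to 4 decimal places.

seg 1 [0°–40.7°] dwell: s stays 0.0000
seg 2 [40.7°–102.6°] uniform, h=15: full span → s += 15 → s = 15.0000
seg 3 [102.6°–184°] dwell: s stays 15.0000
seg 4 [184°–220.5°] simple-harmonic, h=-9: full span → s += -9 → s = 6.0000
seg 5 [220.5°–308.9°] simple-harmonic, h=-5: θ=235.2° here. β=14.7, B=88.4. -5/2·(1 − cos(π·0.1663)) = -0.3335 → s = 5.6665

5.6665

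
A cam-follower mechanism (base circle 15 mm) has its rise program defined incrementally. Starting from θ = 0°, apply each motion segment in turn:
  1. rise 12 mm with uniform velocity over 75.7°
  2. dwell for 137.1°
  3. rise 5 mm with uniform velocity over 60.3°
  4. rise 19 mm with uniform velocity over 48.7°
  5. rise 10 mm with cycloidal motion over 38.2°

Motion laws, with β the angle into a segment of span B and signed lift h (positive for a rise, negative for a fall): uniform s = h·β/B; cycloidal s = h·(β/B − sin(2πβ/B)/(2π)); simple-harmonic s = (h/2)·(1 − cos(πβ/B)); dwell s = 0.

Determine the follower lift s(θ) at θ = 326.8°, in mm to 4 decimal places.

seg 1 [0°–75.7°] uniform, h=12: full span → s += 12 → s = 12.0000
seg 2 [75.7°–212.8°] dwell: s stays 12.0000
seg 3 [212.8°–273.1°] uniform, h=5: full span → s += 5 → s = 17.0000
seg 4 [273.1°–321.8°] uniform, h=19: full span → s += 19 → s = 36.0000
seg 5 [321.8°–360°] cycloidal, h=10: θ=326.8° here. β=5, B=38.2. 10·(0.1309 − sin(2π·0.1309)/(2π)) = 0.1426 → s = 36.1426

36.1426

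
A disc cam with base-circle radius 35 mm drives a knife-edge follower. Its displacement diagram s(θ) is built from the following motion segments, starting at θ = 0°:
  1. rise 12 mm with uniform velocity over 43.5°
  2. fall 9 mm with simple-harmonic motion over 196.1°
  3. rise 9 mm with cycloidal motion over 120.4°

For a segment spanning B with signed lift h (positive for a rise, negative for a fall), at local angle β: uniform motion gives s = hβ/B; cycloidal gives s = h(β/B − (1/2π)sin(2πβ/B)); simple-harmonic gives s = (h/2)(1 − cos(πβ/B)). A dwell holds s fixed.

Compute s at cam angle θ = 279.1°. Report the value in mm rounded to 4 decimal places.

seg 1 [0°–43.5°] uniform, h=12: full span → s += 12 → s = 12.0000
seg 2 [43.5°–239.6°] simple-harmonic, h=-9: full span → s += -9 → s = 3.0000
seg 3 [239.6°–360°] cycloidal, h=9: θ=279.1° here. β=39.5, B=120.4. 9·(0.3281 − sin(2π·0.3281)/(2π)) = 1.6892 → s = 4.6892

4.6892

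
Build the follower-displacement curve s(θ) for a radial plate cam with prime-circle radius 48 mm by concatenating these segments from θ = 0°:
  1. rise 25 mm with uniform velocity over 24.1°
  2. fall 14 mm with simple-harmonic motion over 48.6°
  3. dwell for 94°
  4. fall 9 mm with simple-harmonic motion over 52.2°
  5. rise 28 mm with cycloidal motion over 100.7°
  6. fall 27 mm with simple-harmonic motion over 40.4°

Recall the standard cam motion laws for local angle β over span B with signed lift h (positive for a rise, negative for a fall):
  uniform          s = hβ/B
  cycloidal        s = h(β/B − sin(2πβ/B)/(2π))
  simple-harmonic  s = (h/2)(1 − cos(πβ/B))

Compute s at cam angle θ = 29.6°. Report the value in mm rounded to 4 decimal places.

seg 1 [0°–24.1°] uniform, h=25: full span → s += 25 → s = 25.0000
seg 2 [24.1°–72.7°] simple-harmonic, h=-14: θ=29.6° here. β=5.5, B=48.6. -14/2·(1 − cos(π·0.1132)) = -0.4378 → s = 24.5622

24.5622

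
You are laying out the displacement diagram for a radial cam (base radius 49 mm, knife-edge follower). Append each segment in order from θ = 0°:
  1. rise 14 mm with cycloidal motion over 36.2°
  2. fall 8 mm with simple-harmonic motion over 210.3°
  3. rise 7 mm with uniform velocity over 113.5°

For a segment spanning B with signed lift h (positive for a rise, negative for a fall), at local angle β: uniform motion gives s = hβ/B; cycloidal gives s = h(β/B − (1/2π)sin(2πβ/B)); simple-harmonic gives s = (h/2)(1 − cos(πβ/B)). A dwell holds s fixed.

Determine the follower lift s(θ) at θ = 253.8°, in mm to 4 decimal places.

seg 1 [0°–36.2°] cycloidal, h=14: full span → s += 14 → s = 14.0000
seg 2 [36.2°–246.5°] simple-harmonic, h=-8: full span → s += -8 → s = 6.0000
seg 3 [246.5°–360°] uniform, h=7: θ=253.8° here. β=7.3, B=113.5. 7·7.3/113.5 = 0.4502 → s = 6.4502

6.4502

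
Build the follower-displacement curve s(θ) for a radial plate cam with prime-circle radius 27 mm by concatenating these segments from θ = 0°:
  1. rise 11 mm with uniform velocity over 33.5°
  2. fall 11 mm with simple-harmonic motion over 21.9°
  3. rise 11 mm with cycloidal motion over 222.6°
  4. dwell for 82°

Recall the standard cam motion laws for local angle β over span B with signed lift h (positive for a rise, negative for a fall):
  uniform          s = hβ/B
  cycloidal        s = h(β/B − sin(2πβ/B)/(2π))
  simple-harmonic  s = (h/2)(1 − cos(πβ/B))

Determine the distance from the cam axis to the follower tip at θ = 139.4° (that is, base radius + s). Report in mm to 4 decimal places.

seg 1 [0°–33.5°] uniform, h=11: full span → s += 11 → s = 11.0000
seg 2 [33.5°–55.4°] simple-harmonic, h=-11: full span → s += -11 → s = 0.0000
seg 3 [55.4°–278°] cycloidal, h=11: θ=139.4° here. β=84, B=222.6. 11·(0.3774 − sin(2π·0.3774)/(2π)) = 2.9315 → s = 2.9315
radial distance = base radius + s = 27 + 2.9315 = 29.9315

29.9315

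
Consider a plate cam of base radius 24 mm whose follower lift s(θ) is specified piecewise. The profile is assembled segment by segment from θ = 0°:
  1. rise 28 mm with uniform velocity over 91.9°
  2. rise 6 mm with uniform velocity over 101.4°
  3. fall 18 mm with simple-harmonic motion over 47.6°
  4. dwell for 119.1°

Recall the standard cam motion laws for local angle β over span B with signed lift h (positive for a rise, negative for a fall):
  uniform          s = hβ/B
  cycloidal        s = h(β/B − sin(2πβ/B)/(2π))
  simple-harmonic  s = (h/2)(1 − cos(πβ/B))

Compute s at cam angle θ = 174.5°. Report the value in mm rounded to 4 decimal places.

seg 1 [0°–91.9°] uniform, h=28: full span → s += 28 → s = 28.0000
seg 2 [91.9°–193.3°] uniform, h=6: θ=174.5° here. β=82.6, B=101.4. 6·82.6/101.4 = 4.8876 → s = 32.8876

32.8876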